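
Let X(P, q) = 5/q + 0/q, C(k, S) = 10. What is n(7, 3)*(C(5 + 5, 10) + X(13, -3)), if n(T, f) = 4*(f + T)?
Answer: 1000/3 ≈ 333.33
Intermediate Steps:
n(T, f) = 4*T + 4*f (n(T, f) = 4*(T + f) = 4*T + 4*f)
X(P, q) = 5/q (X(P, q) = 5/q + 0 = 5/q)
n(7, 3)*(C(5 + 5, 10) + X(13, -3)) = (4*7 + 4*3)*(10 + 5/(-3)) = (28 + 12)*(10 + 5*(-1/3)) = 40*(10 - 5/3) = 40*(25/3) = 1000/3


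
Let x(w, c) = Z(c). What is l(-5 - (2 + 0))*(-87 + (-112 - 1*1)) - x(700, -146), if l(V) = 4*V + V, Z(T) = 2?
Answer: 6998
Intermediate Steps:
x(w, c) = 2
l(V) = 5*V
l(-5 - (2 + 0))*(-87 + (-112 - 1*1)) - x(700, -146) = (5*(-5 - (2 + 0)))*(-87 + (-112 - 1*1)) - 1*2 = (5*(-5 - 1*2))*(-87 + (-112 - 1)) - 2 = (5*(-5 - 2))*(-87 - 113) - 2 = (5*(-7))*(-200) - 2 = -35*(-200) - 2 = 7000 - 2 = 6998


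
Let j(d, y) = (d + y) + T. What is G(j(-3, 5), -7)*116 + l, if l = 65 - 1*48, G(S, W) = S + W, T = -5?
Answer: -1143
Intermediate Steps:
j(d, y) = -5 + d + y (j(d, y) = (d + y) - 5 = -5 + d + y)
l = 17 (l = 65 - 48 = 17)
G(j(-3, 5), -7)*116 + l = ((-5 - 3 + 5) - 7)*116 + 17 = (-3 - 7)*116 + 17 = -10*116 + 17 = -1160 + 17 = -1143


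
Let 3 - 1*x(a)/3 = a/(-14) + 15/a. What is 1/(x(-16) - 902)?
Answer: -112/100085 ≈ -0.0011190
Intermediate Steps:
x(a) = 9 - 45/a + 3*a/14 (x(a) = 9 - 3*(a/(-14) + 15/a) = 9 - 3*(a*(-1/14) + 15/a) = 9 - 3*(-a/14 + 15/a) = 9 - 3*(15/a - a/14) = 9 + (-45/a + 3*a/14) = 9 - 45/a + 3*a/14)
1/(x(-16) - 902) = 1/((9 - 45/(-16) + (3/14)*(-16)) - 902) = 1/((9 - 45*(-1/16) - 24/7) - 902) = 1/((9 + 45/16 - 24/7) - 902) = 1/(939/112 - 902) = 1/(-100085/112) = -112/100085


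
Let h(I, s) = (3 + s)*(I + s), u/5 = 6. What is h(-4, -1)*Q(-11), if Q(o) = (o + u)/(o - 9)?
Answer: 19/2 ≈ 9.5000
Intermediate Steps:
u = 30 (u = 5*6 = 30)
Q(o) = (30 + o)/(-9 + o) (Q(o) = (o + 30)/(o - 9) = (30 + o)/(-9 + o))
h(-4, -1)*Q(-11) = ((-1)**2 + 3*(-4) + 3*(-1) - 4*(-1))*((30 - 11)/(-9 - 11)) = (1 - 12 - 3 + 4)*(19/(-20)) = -(-1)*19/2 = -10*(-19/20) = 19/2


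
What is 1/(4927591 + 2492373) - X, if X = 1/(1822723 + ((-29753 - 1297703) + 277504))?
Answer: -6647193/5733933000244 ≈ -1.1593e-6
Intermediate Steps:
X = 1/772771 (X = 1/(1822723 + (-1327456 + 277504)) = 1/(1822723 - 1049952) = 1/772771 ≈ 1.2940e-6)
1/(4927591 + 2492373) - X = 1/(4927591 + 2492373) - 1*1/772771 = 1/7419964 - 1/772771 = -6647193/5733933000244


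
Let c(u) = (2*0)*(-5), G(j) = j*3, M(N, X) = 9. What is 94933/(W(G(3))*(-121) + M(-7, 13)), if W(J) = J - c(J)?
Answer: -94933/1080 ≈ -87.901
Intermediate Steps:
G(j) = 3*j
c(u) = 0 (c(u) = 0*(-5) = 0)
W(J) = J (W(J) = J - 1*0 = J + 0 = J)
94933/(W(G(3))*(-121) + M(-7, 13)) = 94933/((3*3)*(-121) + 9) = 94933/(9*(-121) + 9) = 94933/(-1089 + 9) = 94933/(-1080) = 94933*(-1/1080) = -94933/1080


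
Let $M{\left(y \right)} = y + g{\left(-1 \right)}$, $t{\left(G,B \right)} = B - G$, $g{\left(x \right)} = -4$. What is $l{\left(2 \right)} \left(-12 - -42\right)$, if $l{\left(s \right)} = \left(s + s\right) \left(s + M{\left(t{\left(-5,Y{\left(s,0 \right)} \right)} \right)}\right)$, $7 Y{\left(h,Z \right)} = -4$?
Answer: $\frac{2040}{7} \approx 291.43$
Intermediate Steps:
$Y{\left(h,Z \right)} = - \frac{4}{7}$ ($Y{\left(h,Z \right)} = \frac{1}{7} \left(-4\right) = - \frac{4}{7}$)
$M{\left(y \right)} = -4 + y$ ($M{\left(y \right)} = y - 4 = -4 + y$)
$l{\left(s \right)} = 2 s \left(\frac{3}{7} + s\right)$ ($l{\left(s \right)} = \left(s + s\right) \left(s - - \frac{3}{7}\right) = 2 s \left(s + \left(-4 + \left(- \frac{4}{7} + 5\right)\right)\right) = 2 s \left(s + \left(-4 + \frac{31}{7}\right)\right) = 2 s \left(s + \frac{3}{7}\right) = 2 s \left(\frac{3}{7} + s\right)$)
$l{\left(2 \right)} \left(-12 - -42\right) = \frac{2}{7} \cdot 2 \left(3 + 7 \cdot 2\right) \left(-12 - -42\right) = \frac{2}{7} \cdot 2 \left(3 + 14\right) \left(-12 + 42\right) = \frac{2}{7} \cdot 2 \cdot 17 \cdot 30 = \frac{68}{7} \cdot 30 = \frac{2040}{7}$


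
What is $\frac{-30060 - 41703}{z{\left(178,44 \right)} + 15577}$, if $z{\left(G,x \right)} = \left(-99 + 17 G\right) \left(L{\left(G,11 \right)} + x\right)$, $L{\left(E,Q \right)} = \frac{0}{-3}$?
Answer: $- \frac{71763}{144365} \approx -0.49709$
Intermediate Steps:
$L{\left(E,Q \right)} = 0$ ($L{\left(E,Q \right)} = 0 \left(- \frac{1}{3}\right) = 0$)
$z{\left(G,x \right)} = x \left(-99 + 17 G\right)$ ($z{\left(G,x \right)} = \left(-99 + 17 G\right) \left(0 + x\right) = \left(-99 + 17 G\right) x = x \left(-99 + 17 G\right)$)
$\frac{-30060 - 41703}{z{\left(178,44 \right)} + 15577} = \frac{-30060 - 41703}{44 \left(-99 + 17 \cdot 178\right) + 15577} = - \frac{71763}{44 \left(-99 + 3026\right) + 15577} = - \frac{71763}{44 \cdot 2927 + 15577} = - \frac{71763}{128788 + 15577} = - \frac{71763}{144365}$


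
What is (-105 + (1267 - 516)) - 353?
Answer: 293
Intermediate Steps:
(-105 + (1267 - 516)) - 353 = (-105 + 751) - 353 = 646 - 353 = 293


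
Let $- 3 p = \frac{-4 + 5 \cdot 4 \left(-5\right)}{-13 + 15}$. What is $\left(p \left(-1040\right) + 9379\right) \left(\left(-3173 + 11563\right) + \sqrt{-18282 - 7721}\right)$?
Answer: $- \frac{217661770}{3} - \frac{25943 i \sqrt{26003}}{3} \approx -7.2554 \cdot 10^{7} - 1.3945 \cdot 10^{6} i$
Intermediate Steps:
$p = \frac{52}{3}$ ($p = - \frac{\left(-4 + 5 \cdot 4 \left(-5\right)\right) \frac{1}{-13 + 15}}{3} = - \frac{\left(-4 + 20 \left(-5\right)\right) \frac{1}{2}}{3} = - \frac{\left(-4 - 100\right) \frac{1}{2}}{3} = - \frac{\left(-104\right) \frac{1}{2}}{3} = \left(- \frac{1}{3}\right) \left(-52\right) = \frac{52}{3} \approx 17.333$)
$\left(p \left(-1040\right) + 9379\right) \left(\left(-3173 + 11563\right) + \sqrt{-18282 - 7721}\right) = \left(\frac{52}{3} \left(-1040\right) + 9379\right) \left(\left(-3173 + 11563\right) + \sqrt{-18282 - 7721}\right) = \left(- \frac{54080}{3} + 9379\right) \left(8390 + \sqrt{-26003}\right) = - \frac{25943 \left(8390 + i \sqrt{26003}\right)}{3} = - \frac{217661770}{3} - \frac{25943 i \sqrt{26003}}{3}$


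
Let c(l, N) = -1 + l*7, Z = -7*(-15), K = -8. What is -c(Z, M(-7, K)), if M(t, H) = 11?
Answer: -734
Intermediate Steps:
Z = 105
c(l, N) = -1 + 7*l
-c(Z, M(-7, K)) = -(-1 + 7*105) = -(-1 + 735) = -1*734 = -734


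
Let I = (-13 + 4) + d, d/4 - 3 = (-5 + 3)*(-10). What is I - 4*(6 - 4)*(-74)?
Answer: 675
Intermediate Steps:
d = 92 (d = 12 + 4*((-5 + 3)*(-10)) = 12 + 4*(-2*(-10)) = 12 + 4*20 = 12 + 80 = 92)
I = 83 (I = (-13 + 4) + 92 = -9 + 92 = 83)
I - 4*(6 - 4)*(-74) = 83 - 4*(6 - 4)*(-74) = 83 - 4*2*(-74) = 83 - 8*(-74) = 83 + 592 = 675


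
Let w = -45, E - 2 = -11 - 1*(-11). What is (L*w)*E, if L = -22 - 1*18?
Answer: 3600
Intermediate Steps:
E = 2 (E = 2 + (-11 - 1*(-11)) = 2 + (-11 + 11) = 2 + 0 = 2)
L = -40 (L = -22 - 18 = -40)
(L*w)*E = -40*(-45)*2 = 1800*2 = 3600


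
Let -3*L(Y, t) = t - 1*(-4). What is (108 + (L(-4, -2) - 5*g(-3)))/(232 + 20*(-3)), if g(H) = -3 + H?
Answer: 103/129 ≈ 0.79845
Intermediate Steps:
L(Y, t) = -4/3 - t/3 (L(Y, t) = -(t - 1*(-4))/3 = -(t + 4)/3 = -(4 + t)/3 = -4/3 - t/3)
(108 + (L(-4, -2) - 5*g(-3)))/(232 + 20*(-3)) = (108 + ((-4/3 - ⅓*(-2)) - 5*(-3 - 3)))/(232 + 20*(-3)) = (108 + ((-4/3 + ⅔) - 5*(-6)))/(232 - 60) = (108 + (-⅔ + 30))/172 = (108 + 88/3)*(1/172) = (412/3)*(1/172) = 103/129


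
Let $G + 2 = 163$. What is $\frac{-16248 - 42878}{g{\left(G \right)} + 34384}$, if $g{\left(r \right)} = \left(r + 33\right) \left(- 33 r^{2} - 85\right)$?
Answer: $\frac{29563}{82964174} \approx 0.00035633$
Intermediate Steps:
$G = 161$ ($G = -2 + 163 = 161$)
$g{\left(r \right)} = \left(-85 - 33 r^{2}\right) \left(33 + r\right)$ ($g{\left(r \right)} = \left(33 + r\right) \left(-85 - 33 r^{2}\right) = \left(-85 - 33 r^{2}\right) \left(33 + r\right)$)
$\frac{-16248 - 42878}{g{\left(G \right)} + 34384} = \frac{-16248 - 42878}{\left(-2805 - 1089 \cdot 161^{2} - 13685 - 33 \cdot 161^{3}\right) + 34384} = - \frac{59126}{\left(-2805 - 28227969 - 13685 - 137718273\right) + 34384} = - \frac{59126}{-165962732 + 34384} = - \frac{59126}{-165928348} = \left(-59126\right) \left(- \frac{1}{165928348}\right) = \frac{29563}{82964174}$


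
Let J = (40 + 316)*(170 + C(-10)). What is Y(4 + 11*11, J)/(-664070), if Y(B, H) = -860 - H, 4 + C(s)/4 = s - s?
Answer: 27842/332035 ≈ 0.083853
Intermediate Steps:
C(s) = -16 (C(s) = -16 + 4*(s - s) = -16 + 4*0 = -16 + 0 = -16)
J = 54824 (J = (40 + 316)*(170 - 16) = 356*154 = 54824)
Y(4 + 11*11, J)/(-664070) = (-860 - 1*54824)/(-664070) = (-860 - 54824)*(-1/664070) = -55684*(-1/664070) = 27842/332035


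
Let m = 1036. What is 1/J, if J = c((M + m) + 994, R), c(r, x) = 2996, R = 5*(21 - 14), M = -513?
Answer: 1/2996 ≈ 0.00033378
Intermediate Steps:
R = 35 (R = 5*7 = 35)
J = 2996
1/J = 1/2996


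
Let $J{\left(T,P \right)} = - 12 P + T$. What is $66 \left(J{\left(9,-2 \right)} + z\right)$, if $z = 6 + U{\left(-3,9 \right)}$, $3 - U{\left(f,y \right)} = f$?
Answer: $2970$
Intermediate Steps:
$J{\left(T,P \right)} = T - 12 P$
$U{\left(f,y \right)} = 3 - f$
$z = 12$ ($z = 6 + \left(3 - -3\right) = 6 + \left(3 + 3\right) = 6 + 6 = 12$)
$66 \left(J{\left(9,-2 \right)} + z\right) = 66 \left(\left(9 - -24\right) + 12\right) = 66 \left(\left(9 + 24\right) + 12\right) = 66 \left(33 + 12\right) = 66 \cdot 45 = 2970$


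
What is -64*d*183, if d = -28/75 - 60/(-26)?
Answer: -7362944/325 ≈ -22655.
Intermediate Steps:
d = 1886/975 (d = -28*1/75 - 60*(-1/26) = -28/75 + 30/13 = 1886/975 ≈ 1.9344)
-64*d*183 = -64*1886/975*183 = -120704/975*183 = -7362944/325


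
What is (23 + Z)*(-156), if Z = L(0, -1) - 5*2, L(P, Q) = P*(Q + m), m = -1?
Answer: -2028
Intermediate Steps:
L(P, Q) = P*(-1 + Q) (L(P, Q) = P*(Q - 1) = P*(-1 + Q))
Z = -10 (Z = 0*(-1 - 1) - 5*2 = 0*(-2) - 10 = 0 - 10 = -10)
(23 + Z)*(-156) = (23 - 10)*(-156) = 13*(-156) = -2028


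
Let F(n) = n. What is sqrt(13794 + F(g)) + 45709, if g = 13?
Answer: 45709 + sqrt(13807) ≈ 45827.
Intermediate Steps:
sqrt(13794 + F(g)) + 45709 = sqrt(13794 + 13) + 45709 = sqrt(13807) + 45709 = 45709 + sqrt(13807)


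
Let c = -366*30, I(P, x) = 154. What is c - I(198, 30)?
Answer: -11134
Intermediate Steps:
c = -10980
c - I(198, 30) = -10980 - 1*154 = -10980 - 154 = -11134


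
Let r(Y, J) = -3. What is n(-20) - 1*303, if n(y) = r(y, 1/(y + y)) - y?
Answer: -286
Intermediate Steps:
n(y) = -3 - y
n(-20) - 1*303 = (-3 - 1*(-20)) - 1*303 = (-3 + 20) - 303 = 17 - 303 = -286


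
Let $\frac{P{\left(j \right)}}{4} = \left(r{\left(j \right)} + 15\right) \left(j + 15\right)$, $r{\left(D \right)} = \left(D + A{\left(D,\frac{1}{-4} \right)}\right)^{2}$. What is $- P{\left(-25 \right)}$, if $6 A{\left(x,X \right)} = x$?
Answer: $\frac{311650}{9} \approx 34628.0$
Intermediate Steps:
$A{\left(x,X \right)} = \frac{x}{6}$
$r{\left(D \right)} = \frac{49 D^{2}}{36}$ ($r{\left(D \right)} = \left(D + \frac{D}{6}\right)^{2} = \left(\frac{7 D}{6}\right)^{2} = \frac{49 D^{2}}{36}$)
$P{\left(j \right)} = 4 \left(15 + j\right) \left(15 + \frac{49 j^{2}}{36}\right)$ ($P{\left(j \right)} = 4 \left(\frac{49 j^{2}}{36} + 15\right) \left(j + 15\right) = 4 \left(15 + \frac{49 j^{2}}{36}\right) \left(15 + j\right) = 4 \left(15 + j\right) \left(15 + \frac{49 j^{2}}{36}\right)$)
$- P{\left(-25 \right)} = - (900 + 60 \left(-25\right) + \frac{49 \left(-25\right)^{3}}{9} + \frac{245 \left(-25\right)^{2}}{3}) = - (900 - 1500 + \frac{49}{9} \left(-15625\right) + \frac{245}{3} \cdot 625) = - (900 - 1500 - \frac{765625}{9} + \frac{153125}{3}) = \left(-1\right) \left(- \frac{311650}{9}\right) = \frac{311650}{9}$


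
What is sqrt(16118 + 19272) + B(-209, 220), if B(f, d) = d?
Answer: 220 + sqrt(35390) ≈ 408.12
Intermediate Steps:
sqrt(16118 + 19272) + B(-209, 220) = sqrt(16118 + 19272) + 220 = sqrt(35390) + 220 = 220 + sqrt(35390)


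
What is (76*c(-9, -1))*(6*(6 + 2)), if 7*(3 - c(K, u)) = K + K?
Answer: 142272/7 ≈ 20325.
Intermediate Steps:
c(K, u) = 3 - 2*K/7 (c(K, u) = 3 - (K + K)/7 = 3 - 2*K/7)
(76*c(-9, -1))*(6*(6 + 2)) = (76*(3 - 2/7*(-9)))*(6*(6 + 2)) = (76*(3 + 18/7))*(6*8) = (76*(39/7))*48 = (2964/7)*48 = 142272/7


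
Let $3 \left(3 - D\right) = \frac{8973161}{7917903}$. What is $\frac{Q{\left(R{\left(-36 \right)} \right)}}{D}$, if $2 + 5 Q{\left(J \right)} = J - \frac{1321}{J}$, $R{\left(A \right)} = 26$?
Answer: $- \frac{973902069}{476319740} \approx -2.0446$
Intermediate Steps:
$D = \frac{3663998}{1397277}$ ($D = 3 - \frac{8973161 \cdot \frac{1}{7917903}}{3} = 3 - \frac{527833}{1397277} = \frac{3663998}{1397277} \approx 2.6222$)
$Q{\left(J \right)} = - \frac{2}{5} - \frac{1321}{5 J} + \frac{J}{5}$ ($Q{\left(J \right)} = - \frac{2}{5} + \frac{J - \frac{1321}{J}}{5} = - \frac{2}{5} + \left(- \frac{1321}{5 J} + \frac{J}{5}\right) = - \frac{2}{5} - \frac{1321}{5 J} + \frac{J}{5}$)
$\frac{Q{\left(R{\left(-36 \right)} \right)}}{D} = \frac{\frac{1}{5} \cdot \frac{1}{26} \left(-1321 + 26 \left(-2 + 26\right)\right)}{\frac{3663998}{1397277}} = \frac{1}{5} \cdot \frac{1}{26} \left(-1321 + 26 \cdot 24\right) \frac{1397277}{3663998} = \frac{1}{5} \cdot \frac{1}{26} \left(-1321 + 624\right) \frac{1397277}{3663998} = \frac{1}{5} \cdot \frac{1}{26} \left(-697\right) \frac{1397277}{3663998} = \left(- \frac{697}{130}\right) \frac{1397277}{3663998} = - \frac{973902069}{476319740}$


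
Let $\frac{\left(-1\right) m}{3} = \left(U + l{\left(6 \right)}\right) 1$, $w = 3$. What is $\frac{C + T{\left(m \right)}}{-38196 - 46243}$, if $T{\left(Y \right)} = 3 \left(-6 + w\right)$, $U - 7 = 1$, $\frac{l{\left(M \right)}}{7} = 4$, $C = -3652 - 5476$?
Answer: $\frac{9137}{84439} \approx 0.10821$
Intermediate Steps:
$C = -9128$ ($C = -3652 - 5476 = -9128$)
$l{\left(M \right)} = 28$ ($l{\left(M \right)} = 7 \cdot 4 = 28$)
$U = 8$ ($U = 7 + 1 = 8$)
$m = -108$ ($m = - 3 \left(8 + 28\right) 1 = - 3 \cdot 36 \cdot 1 = \left(-3\right) 36 = -108$)
$T{\left(Y \right)} = -9$ ($T{\left(Y \right)} = 3 \left(-6 + 3\right) = 3 \left(-3\right) = -9$)
$\frac{C + T{\left(m \right)}}{-38196 - 46243} = \frac{-9128 - 9}{-38196 - 46243} = - \frac{9137}{-84439} = \left(-9137\right) \left(- \frac{1}{84439}\right) = \frac{9137}{84439}$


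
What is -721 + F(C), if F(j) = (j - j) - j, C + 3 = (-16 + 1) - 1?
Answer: -702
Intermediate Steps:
C = -19 (C = -3 + ((-16 + 1) - 1) = -3 + (-15 - 1) = -3 - 16 = -19)
F(j) = -j (F(j) = 0 - j = -j)
-721 + F(C) = -721 - 1*(-19) = -721 + 19 = -702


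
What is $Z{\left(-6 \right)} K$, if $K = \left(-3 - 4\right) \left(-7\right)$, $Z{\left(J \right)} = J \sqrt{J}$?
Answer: $- 294 i \sqrt{6} \approx - 720.15 i$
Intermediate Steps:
$Z{\left(J \right)} = J^{\frac{3}{2}}$
$K = 49$ ($K = \left(-7\right) \left(-7\right) = 49$)
$Z{\left(-6 \right)} K = \left(-6\right)^{\frac{3}{2}} \cdot 49 = - 6 i \sqrt{6} \cdot 49 = - 294 i \sqrt{6}$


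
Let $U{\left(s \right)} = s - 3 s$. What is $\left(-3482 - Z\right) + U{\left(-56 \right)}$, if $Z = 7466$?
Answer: $-10836$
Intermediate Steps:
$U{\left(s \right)} = - 2 s$
$\left(-3482 - Z\right) + U{\left(-56 \right)} = \left(-3482 - 7466\right) - -112 = \left(-3482 - 7466\right) + 112 = -10948 + 112 = -10836$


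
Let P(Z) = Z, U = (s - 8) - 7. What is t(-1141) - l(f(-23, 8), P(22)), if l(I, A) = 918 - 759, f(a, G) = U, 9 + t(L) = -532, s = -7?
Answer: -700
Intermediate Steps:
U = -22 (U = (-7 - 8) - 7 = -15 - 7 = -22)
t(L) = -541 (t(L) = -9 - 532 = -541)
f(a, G) = -22
l(I, A) = 159
t(-1141) - l(f(-23, 8), P(22)) = -541 - 1*159 = -541 - 159 = -700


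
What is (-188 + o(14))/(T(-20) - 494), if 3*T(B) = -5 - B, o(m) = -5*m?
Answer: 86/163 ≈ 0.52761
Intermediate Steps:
T(B) = -5/3 - B/3 (T(B) = (-5 - B)/3 = -5/3 - B/3)
(-188 + o(14))/(T(-20) - 494) = (-188 - 5*14)/((-5/3 - 1/3*(-20)) - 494) = (-188 - 70)/((-5/3 + 20/3) - 494) = -258/(5 - 494) = -258/(-489) = -258*(-1/489) = 86/163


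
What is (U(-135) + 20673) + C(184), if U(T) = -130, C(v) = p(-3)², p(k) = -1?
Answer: 20544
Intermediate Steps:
C(v) = 1 (C(v) = (-1)² = 1)
(U(-135) + 20673) + C(184) = (-130 + 20673) + 1 = 20543 + 1 = 20544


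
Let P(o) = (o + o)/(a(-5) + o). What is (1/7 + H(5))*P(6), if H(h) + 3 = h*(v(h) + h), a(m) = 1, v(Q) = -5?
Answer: -240/49 ≈ -4.8980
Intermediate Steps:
P(o) = 2*o/(1 + o) (P(o) = (o + o)/(1 + o) = (2*o)/(1 + o) = 2*o/(1 + o))
H(h) = -3 + h*(-5 + h)
(1/7 + H(5))*P(6) = (1/7 + (-3 + 5² - 5*5))*(2*6/(1 + 6)) = (⅐ + (-3 + 25 - 25))*(2*6/7) = (⅐ - 3)*(2*6*(⅐)) = -20/7*12/7 = -240/49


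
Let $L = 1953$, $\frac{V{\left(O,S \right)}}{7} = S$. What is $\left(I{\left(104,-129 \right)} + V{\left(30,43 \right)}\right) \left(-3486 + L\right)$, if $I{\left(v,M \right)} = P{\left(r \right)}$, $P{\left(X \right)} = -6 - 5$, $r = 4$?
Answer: $-444570$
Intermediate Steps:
$V{\left(O,S \right)} = 7 S$
$P{\left(X \right)} = -11$
$I{\left(v,M \right)} = -11$
$\left(I{\left(104,-129 \right)} + V{\left(30,43 \right)}\right) \left(-3486 + L\right) = \left(-11 + 7 \cdot 43\right) \left(-3486 + 1953\right) = \left(-11 + 301\right) \left(-1533\right) = 290 \left(-1533\right) = -444570$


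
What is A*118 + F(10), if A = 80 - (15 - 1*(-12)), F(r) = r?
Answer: 6264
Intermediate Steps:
A = 53 (A = 80 - (15 + 12) = 80 - 1*27 = 80 - 27 = 53)
A*118 + F(10) = 53*118 + 10 = 6254 + 10 = 6264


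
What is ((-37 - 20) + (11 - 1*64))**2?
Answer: 12100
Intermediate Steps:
((-37 - 20) + (11 - 1*64))**2 = (-57 + (11 - 64))**2 = (-57 - 53)**2 = (-110)**2 = 12100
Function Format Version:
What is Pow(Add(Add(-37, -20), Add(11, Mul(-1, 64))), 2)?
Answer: 12100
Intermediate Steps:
Pow(Add(Add(-37, -20), Add(11, Mul(-1, 64))), 2) = Pow(Add(-57, Add(11, -64)), 2) = Pow(Add(-57, -53), 2) = Pow(-110, 2) = 12100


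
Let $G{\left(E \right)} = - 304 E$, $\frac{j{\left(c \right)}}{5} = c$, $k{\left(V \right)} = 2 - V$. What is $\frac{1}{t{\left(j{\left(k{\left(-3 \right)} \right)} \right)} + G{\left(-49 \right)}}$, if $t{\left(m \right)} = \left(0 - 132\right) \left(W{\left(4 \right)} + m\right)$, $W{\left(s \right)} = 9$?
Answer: $\frac{1}{10408} \approx 9.608 \cdot 10^{-5}$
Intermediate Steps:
$j{\left(c \right)} = 5 c$
$t{\left(m \right)} = -1188 - 132 m$ ($t{\left(m \right)} = \left(0 - 132\right) \left(9 + m\right) = - 132 \left(9 + m\right) = -1188 - 132 m$)
$\frac{1}{t{\left(j{\left(k{\left(-3 \right)} \right)} \right)} + G{\left(-49 \right)}} = \frac{1}{\left(-1188 - 132 \cdot 5 \left(2 - -3\right)\right) - -14896} = \frac{1}{\left(-1188 - 132 \cdot 5 \left(2 + 3\right)\right) + 14896} = \frac{1}{\left(-1188 - 132 \cdot 5 \cdot 5\right) + 14896} = \frac{1}{\left(-1188 - 3300\right) + 14896} = \frac{1}{-4488 + 14896} = \frac{1}{10408}$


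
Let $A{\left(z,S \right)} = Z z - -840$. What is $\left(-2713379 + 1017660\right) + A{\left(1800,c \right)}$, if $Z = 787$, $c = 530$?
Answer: $-278279$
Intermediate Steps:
$A{\left(z,S \right)} = 840 + 787 z$ ($A{\left(z,S \right)} = 787 z - -840 = 787 z + 840 = 840 + 787 z$)
$\left(-2713379 + 1017660\right) + A{\left(1800,c \right)} = \left(-2713379 + 1017660\right) + \left(840 + 787 \cdot 1800\right) = -1695719 + \left(840 + 1416600\right) = -1695719 + 1417440 = -278279$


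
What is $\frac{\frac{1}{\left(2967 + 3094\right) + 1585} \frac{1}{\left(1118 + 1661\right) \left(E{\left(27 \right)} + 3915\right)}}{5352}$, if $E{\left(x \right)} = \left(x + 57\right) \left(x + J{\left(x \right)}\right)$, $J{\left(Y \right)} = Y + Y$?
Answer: $\frac{1}{1218970557956592} \approx 8.2036 \cdot 10^{-16}$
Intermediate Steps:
$J{\left(Y \right)} = 2 Y$
$E{\left(x \right)} = 3 x \left(57 + x\right)$ ($E{\left(x \right)} = \left(x + 57\right) \left(x + 2 x\right) = \left(57 + x\right) 3 x = 3 x \left(57 + x\right)$)
$\frac{\frac{1}{\left(2967 + 3094\right) + 1585} \frac{1}{\left(1118 + 1661\right) \left(E{\left(27 \right)} + 3915\right)}}{5352} = \frac{\frac{1}{\left(2967 + 3094\right) + 1585} \frac{1}{\left(1118 + 1661\right) \left(3 \cdot 27 \left(57 + 27\right) + 3915\right)}}{5352} = \frac{1}{\left(6061 + 1585\right) 2779 \left(3 \cdot 27 \cdot 84 + 3915\right)} \frac{1}{5352} = \frac{1}{7646 \cdot 2779 \left(6804 + 3915\right)} \frac{1}{5352} = \frac{1}{7646 \cdot 2779 \cdot 10719} \cdot \frac{1}{5352} = \frac{1}{7646 \cdot 29788101} \cdot \frac{1}{5352} = \frac{1}{7646} \cdot \frac{1}{29788101} \cdot \frac{1}{5352} = \frac{1}{227759820246} \cdot \frac{1}{5352} = \frac{1}{1218970557956592}$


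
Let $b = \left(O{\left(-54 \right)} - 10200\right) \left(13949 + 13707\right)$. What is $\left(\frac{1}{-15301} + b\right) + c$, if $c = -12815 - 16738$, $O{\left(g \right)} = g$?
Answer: $- \frac{4339580522278}{15301} \approx -2.8361 \cdot 10^{8}$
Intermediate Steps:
$c = -29553$
$b = -283584624$ ($b = \left(-54 - 10200\right) \left(13949 + 13707\right) = \left(-10254\right) 27656 = -283584624$)
$\left(\frac{1}{-15301} + b\right) + c = \left(\frac{1}{-15301} - 283584624\right) - 29553 = \left(- \frac{1}{15301} - 283584624\right) - 29553 = - \frac{4339128331825}{15301} - 29553 = - \frac{4339580522278}{15301}$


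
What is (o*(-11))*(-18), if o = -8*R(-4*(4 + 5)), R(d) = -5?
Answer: 7920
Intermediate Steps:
o = 40 (o = -8*(-5) = 40)
(o*(-11))*(-18) = (40*(-11))*(-18) = -440*(-18) = 7920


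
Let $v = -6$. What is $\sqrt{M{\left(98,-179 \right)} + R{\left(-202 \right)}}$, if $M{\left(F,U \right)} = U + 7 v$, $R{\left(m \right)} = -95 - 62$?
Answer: $3 i \sqrt{42} \approx 19.442 i$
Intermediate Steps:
$R{\left(m \right)} = -157$
$M{\left(F,U \right)} = -42 + U$ ($M{\left(F,U \right)} = U + 7 \left(-6\right) = U - 42 = -42 + U$)
$\sqrt{M{\left(98,-179 \right)} + R{\left(-202 \right)}} = \sqrt{\left(-42 - 179\right) - 157} = \sqrt{-221 - 157} = \sqrt{-378} = 3 i \sqrt{42}$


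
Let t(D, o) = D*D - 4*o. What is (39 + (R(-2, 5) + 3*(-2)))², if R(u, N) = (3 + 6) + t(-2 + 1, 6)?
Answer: 361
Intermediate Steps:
t(D, o) = D² - 4*o
R(u, N) = -14 (R(u, N) = (3 + 6) + ((-2 + 1)² - 4*6) = 9 + ((-1)² - 24) = 9 + (1 - 24) = 9 - 23 = -14)
(39 + (R(-2, 5) + 3*(-2)))² = (39 + (-14 + 3*(-2)))² = (39 + (-14 - 6))² = (39 - 20)² = 19² = 361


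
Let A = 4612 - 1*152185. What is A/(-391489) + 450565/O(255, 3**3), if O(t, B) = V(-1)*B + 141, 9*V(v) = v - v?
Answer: 176412049078/55199949 ≈ 3195.9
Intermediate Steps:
V(v) = 0 (V(v) = (v - v)/9 = (1/9)*0 = 0)
A = -147573 (A = 4612 - 152185 = -147573)
O(t, B) = 141 (O(t, B) = 0*B + 141 = 0 + 141 = 141)
A/(-391489) + 450565/O(255, 3**3) = -147573/(-391489) + 450565/141 = -147573*(-1/391489) + 450565*(1/141) = 147573/391489 + 450565/141 = 176412049078/55199949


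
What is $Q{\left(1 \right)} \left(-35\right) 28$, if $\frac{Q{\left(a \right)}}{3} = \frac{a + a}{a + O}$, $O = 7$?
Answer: $-735$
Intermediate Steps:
$Q{\left(a \right)} = \frac{6 a}{7 + a}$ ($Q{\left(a \right)} = 3 \frac{a + a}{a + 7} = 3 \frac{2 a}{7 + a} = \frac{6 a}{7 + a}$)
$Q{\left(1 \right)} \left(-35\right) 28 = 6 \cdot 1 \frac{1}{7 + 1} \left(-35\right) 28 = 6 \cdot 1 \cdot \frac{1}{8} \left(-35\right) 28 = \frac{3}{4} \left(-35\right) 28 = \left(- \frac{105}{4}\right) 28 = -735$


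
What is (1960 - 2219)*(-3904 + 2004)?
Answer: 492100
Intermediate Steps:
(1960 - 2219)*(-3904 + 2004) = -259*(-1900) = 492100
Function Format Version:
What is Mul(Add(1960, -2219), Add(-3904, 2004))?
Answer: 492100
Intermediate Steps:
Mul(Add(1960, -2219), Add(-3904, 2004)) = Mul(-259, -1900) = 492100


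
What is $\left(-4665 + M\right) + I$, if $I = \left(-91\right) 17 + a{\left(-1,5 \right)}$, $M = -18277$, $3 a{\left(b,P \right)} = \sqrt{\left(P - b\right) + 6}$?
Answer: $-24489 + \frac{2 \sqrt{3}}{3} \approx -24488.0$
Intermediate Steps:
$a{\left(b,P \right)} = \frac{\sqrt{6 + P - b}}{3}$ ($a{\left(b,P \right)} = \frac{\sqrt{\left(P - b\right) + 6}}{3} = \frac{\sqrt{6 + P - b}}{3}$)
$I = -1547 + \frac{2 \sqrt{3}}{3}$ ($I = \left(-91\right) 17 + \frac{\sqrt{6 + 5 - -1}}{3} = -1547 + \frac{\sqrt{6 + 5 + 1}}{3} = -1547 + \frac{\sqrt{12}}{3} = -1547 + \frac{2 \sqrt{3}}{3} \approx -1545.8$)
$\left(-4665 + M\right) + I = \left(-4665 - 18277\right) - \left(1547 - \frac{2 \sqrt{3}}{3}\right) = -22942 - \left(1547 - \frac{2 \sqrt{3}}{3}\right) = -24489 + \frac{2 \sqrt{3}}{3}$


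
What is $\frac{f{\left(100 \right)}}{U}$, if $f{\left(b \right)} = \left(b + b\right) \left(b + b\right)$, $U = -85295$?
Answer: $- \frac{8000}{17059} \approx -0.46896$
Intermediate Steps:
$f{\left(b \right)} = 4 b^{2}$ ($f{\left(b \right)} = 2 b 2 b = 4 b^{2}$)
$\frac{f{\left(100 \right)}}{U} = \frac{4 \cdot 100^{2}}{-85295} = 4 \cdot 10000 \left(- \frac{1}{85295}\right) = 40000 \left(- \frac{1}{85295}\right) = - \frac{8000}{17059}$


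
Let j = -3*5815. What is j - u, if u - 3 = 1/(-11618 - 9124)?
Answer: -361906415/20742 ≈ -17448.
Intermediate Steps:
j = -17445
u = 62225/20742 (u = 3 + 1/(-11618 - 9124) = 3 + 1/(-20742) = 3 - 1/20742 = 62225/20742 ≈ 3.0000)
j - u = -17445 - 1*62225/20742 = -17445 - 62225/20742 = -361906415/20742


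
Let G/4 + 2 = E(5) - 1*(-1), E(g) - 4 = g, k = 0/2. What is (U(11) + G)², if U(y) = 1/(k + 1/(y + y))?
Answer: 2916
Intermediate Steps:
k = 0 (k = 0*(½) = 0)
E(g) = 4 + g
U(y) = 2*y (U(y) = 1/(0 + 1/(y + y)) = 1/(0 + 1/(2*y)) = 1/(1/(2*y)) = 2*y)
G = 32 (G = -8 + 4*((4 + 5) - 1*(-1)) = -8 + 4*(9 + 1) = -8 + 4*10 = -8 + 40 = 32)
(U(11) + G)² = (2*11 + 32)² = (22 + 32)² = 54² = 2916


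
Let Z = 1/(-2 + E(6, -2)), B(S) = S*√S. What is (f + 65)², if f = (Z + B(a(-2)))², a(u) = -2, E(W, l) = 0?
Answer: 52313/16 + 229*I*√2 ≈ 3269.6 + 323.85*I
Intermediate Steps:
B(S) = S^(3/2)
Z = -½ (Z = 1/(-2 + 0) = 1/(-2) = -½ ≈ -0.50000)
f = (-½ - 2*I*√2)² (f = (-½ + (-2)^(3/2))² = (-½ - 2*I*√2)² ≈ -7.75 + 2.8284*I)
(f + 65)² = ((-31/4 + 2*I*√2) + 65)² = (229/4 + 2*I*√2)²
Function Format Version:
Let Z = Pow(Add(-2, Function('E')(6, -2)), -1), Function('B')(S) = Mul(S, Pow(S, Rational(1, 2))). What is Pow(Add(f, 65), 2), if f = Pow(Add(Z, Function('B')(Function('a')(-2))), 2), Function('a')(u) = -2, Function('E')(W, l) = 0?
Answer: Add(Rational(52313, 16), Mul(229, I, Pow(2, Rational(1, 2)))) ≈ Add(3269.6, Mul(323.85, I))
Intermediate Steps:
Function('B')(S) = Pow(S, Rational(3, 2))
Z = Rational(-1, 2) (Z = Pow(Add(-2, 0), -1) = Pow(-2, -1) = Rational(-1, 2) ≈ -0.50000)
f = Pow(Add(Rational(-1, 2), Mul(-2, I, Pow(2, Rational(1, 2)))), 2) (f = Pow(Add(Rational(-1, 2), Pow(-2, Rational(3, 2))), 2) = Pow(Add(Rational(-1, 2), Mul(-2, I, Pow(2, Rational(1, 2)))), 2) ≈ Add(-7.7500, Mul(2.8284, I)))
Pow(Add(f, 65), 2) = Pow(Add(Add(Rational(-31, 4), Mul(2, I, Pow(2, Rational(1, 2)))), 65), 2) = Pow(Add(Rational(229, 4), Mul(2, I, Pow(2, Rational(1, 2)))), 2)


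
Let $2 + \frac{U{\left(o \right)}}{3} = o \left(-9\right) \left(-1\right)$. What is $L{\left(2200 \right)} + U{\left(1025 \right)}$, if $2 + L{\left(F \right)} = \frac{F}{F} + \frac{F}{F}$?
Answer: $27669$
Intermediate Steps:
$L{\left(F \right)} = 0$ ($L{\left(F \right)} = -2 + \left(\frac{F}{F} + \frac{F}{F}\right) = -2 + \left(1 + 1\right) = -2 + 2 = 0$)
$U{\left(o \right)} = -6 + 27 o$ ($U{\left(o \right)} = -6 + 3 o \left(-9\right) \left(-1\right) = -6 + 3 - 9 o \left(-1\right) = -6 + 3 \cdot 9 o = -6 + 27 o$)
$L{\left(2200 \right)} + U{\left(1025 \right)} = 0 + \left(-6 + 27 \cdot 1025\right) = 0 + \left(-6 + 27675\right) = 0 + 27669 = 27669$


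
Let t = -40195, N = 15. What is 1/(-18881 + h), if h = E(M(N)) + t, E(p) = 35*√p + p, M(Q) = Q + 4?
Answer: -59057/3487705974 - 35*√19/3487705974 ≈ -1.6977e-5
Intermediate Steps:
M(Q) = 4 + Q
E(p) = p + 35*√p
h = -40176 + 35*√19 (h = ((4 + 15) + 35*√(4 + 15)) - 40195 = (19 + 35*√19) - 40195 = -40176 + 35*√19 ≈ -40023.)
1/(-18881 + h) = 1/(-18881 + (-40176 + 35*√19)) = 1/(-59057 + 35*√19)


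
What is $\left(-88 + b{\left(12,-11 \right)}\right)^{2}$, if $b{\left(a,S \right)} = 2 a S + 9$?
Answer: $117649$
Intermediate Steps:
$b{\left(a,S \right)} = 9 + 2 S a$ ($b{\left(a,S \right)} = 2 S a + 9 = 9 + 2 S a$)
$\left(-88 + b{\left(12,-11 \right)}\right)^{2} = \left(-88 + \left(9 + 2 \left(-11\right) 12\right)\right)^{2} = \left(-88 + \left(9 - 264\right)\right)^{2} = \left(-88 - 255\right)^{2} = \left(-343\right)^{2} = 117649$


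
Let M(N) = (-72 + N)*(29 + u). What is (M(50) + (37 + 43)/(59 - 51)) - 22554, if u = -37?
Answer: -22368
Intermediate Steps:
M(N) = 576 - 8*N (M(N) = (-72 + N)*(29 - 37) = (-72 + N)*(-8) = 576 - 8*N)
(M(50) + (37 + 43)/(59 - 51)) - 22554 = ((576 - 8*50) + (37 + 43)/(59 - 51)) - 22554 = ((576 - 400) + 80/8) - 22554 = (176 + 80*(⅛)) - 22554 = (176 + 10) - 22554 = 186 - 22554 = -22368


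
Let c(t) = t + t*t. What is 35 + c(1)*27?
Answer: 89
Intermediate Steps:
c(t) = t + t²
35 + c(1)*27 = 35 + (1*(1 + 1))*27 = 35 + (1*2)*27 = 35 + 2*27 = 35 + 54 = 89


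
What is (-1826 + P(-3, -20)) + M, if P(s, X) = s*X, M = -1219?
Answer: -2985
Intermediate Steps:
P(s, X) = X*s
(-1826 + P(-3, -20)) + M = (-1826 - 20*(-3)) - 1219 = (-1826 + 60) - 1219 = -1766 - 1219 = -2985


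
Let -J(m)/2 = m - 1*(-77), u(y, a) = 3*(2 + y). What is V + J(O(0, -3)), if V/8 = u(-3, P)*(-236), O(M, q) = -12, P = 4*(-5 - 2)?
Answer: 5534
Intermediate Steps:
P = -28 (P = 4*(-7) = -28)
u(y, a) = 6 + 3*y
J(m) = -154 - 2*m (J(m) = -2*(m - 1*(-77)) = -2*(m + 77) = -2*(77 + m) = -154 - 2*m)
V = 5664 (V = 8*((6 + 3*(-3))*(-236)) = 8*((6 - 9)*(-236)) = 8*(-3*(-236)) = 8*708 = 5664)
V + J(O(0, -3)) = 5664 + (-154 - 2*(-12)) = 5664 + (-154 + 24) = 5664 - 130 = 5534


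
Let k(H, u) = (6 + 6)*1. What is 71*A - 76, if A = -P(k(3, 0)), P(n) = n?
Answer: -928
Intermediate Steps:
k(H, u) = 12 (k(H, u) = 12*1 = 12)
A = -12 (A = -1*12 = -12)
71*A - 76 = 71*(-12) - 76 = -852 - 76 = -928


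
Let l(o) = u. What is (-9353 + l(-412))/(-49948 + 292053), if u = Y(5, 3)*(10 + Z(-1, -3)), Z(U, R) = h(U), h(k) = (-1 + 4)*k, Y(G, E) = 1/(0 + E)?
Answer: -28052/726315 ≈ -0.038622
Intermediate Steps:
Y(G, E) = 1/E
h(k) = 3*k
Z(U, R) = 3*U
u = 7/3 (u = (10 + 3*(-1))/3 = (10 - 3)/3 = (1/3)*7 = 7/3 ≈ 2.3333)
l(o) = 7/3
(-9353 + l(-412))/(-49948 + 292053) = (-9353 + 7/3)/(-49948 + 292053) = -28052/3/242105 = -28052/3*1/242105 = -28052/726315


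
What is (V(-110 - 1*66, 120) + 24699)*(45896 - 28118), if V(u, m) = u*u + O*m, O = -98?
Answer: 780720870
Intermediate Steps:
V(u, m) = u² - 98*m (V(u, m) = u*u - 98*m = u² - 98*m)
(V(-110 - 1*66, 120) + 24699)*(45896 - 28118) = (((-110 - 1*66)² - 98*120) + 24699)*(45896 - 28118) = (((-110 - 66)² - 11760) + 24699)*17778 = (((-176)² - 11760) + 24699)*17778 = ((30976 - 11760) + 24699)*17778 = (19216 + 24699)*17778 = 43915*17778 = 780720870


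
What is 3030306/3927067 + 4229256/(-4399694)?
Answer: -1638076272894/8638946558749 ≈ -0.18962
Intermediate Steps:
3030306/3927067 + 4229256/(-4399694) = 3030306*(1/3927067) + 4229256*(-1/4399694) = 3030306/3927067 - 2114628/2199847 = -1638076272894/8638946558749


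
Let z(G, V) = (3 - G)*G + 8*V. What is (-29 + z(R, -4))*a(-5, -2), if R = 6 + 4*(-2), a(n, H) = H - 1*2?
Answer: 284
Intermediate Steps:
a(n, H) = -2 + H (a(n, H) = H - 2 = -2 + H)
R = -2 (R = 6 - 8 = -2)
z(G, V) = 8*V + G*(3 - G) (z(G, V) = G*(3 - G) + 8*V = 8*V + G*(3 - G))
(-29 + z(R, -4))*a(-5, -2) = (-29 + (-1*(-2)² + 3*(-2) + 8*(-4)))*(-2 - 2) = (-29 + (-1*4 - 6 - 32))*(-4) = (-29 + (-4 - 6 - 32))*(-4) = (-29 - 42)*(-4) = -71*(-4) = 284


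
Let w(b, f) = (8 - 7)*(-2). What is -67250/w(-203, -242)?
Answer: 33625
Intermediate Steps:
w(b, f) = -2 (w(b, f) = 1*(-2) = -2)
-67250/w(-203, -242) = -67250/(-2) = -67250*(-½) = 33625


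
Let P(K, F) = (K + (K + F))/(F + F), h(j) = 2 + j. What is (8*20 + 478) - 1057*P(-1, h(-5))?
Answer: -1457/6 ≈ -242.83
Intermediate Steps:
P(K, F) = (F + 2*K)/(2*F) (P(K, F) = (K + (F + K))/((2*F)) = (F + 2*K)*(1/(2*F)) = (F + 2*K)/(2*F))
(8*20 + 478) - 1057*P(-1, h(-5)) = (8*20 + 478) - 1057*(-1 + (2 - 5)/2)/(2 - 5) = (160 + 478) - 1057*(-1 + (½)*(-3))/(-3) = 638 - (-1057)*(-1 - 3/2)/3 = 638 - (-1057)*(-5)/(3*2) = 638 - 1057*⅚ = 638 - 5285/6 = -1457/6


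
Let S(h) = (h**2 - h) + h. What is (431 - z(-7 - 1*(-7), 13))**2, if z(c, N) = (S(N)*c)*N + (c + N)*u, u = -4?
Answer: 233289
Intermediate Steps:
S(h) = h**2
z(c, N) = -4*N - 4*c + c*N**3 (z(c, N) = (N**2*c)*N + (c + N)*(-4) = (c*N**2)*N + (N + c)*(-4) = c*N**3 + (-4*N - 4*c) = -4*N - 4*c + c*N**3)
(431 - z(-7 - 1*(-7), 13))**2 = (431 - (-4*13 - 4*(-7 - 1*(-7)) + (-7 - 1*(-7))*13**3))**2 = (431 - (-52 - 4*(-7 + 7) + (-7 + 7)*2197))**2 = (431 - (-52 - 4*0 + 0*2197))**2 = (431 - (-52 + 0 + 0))**2 = (431 - 1*(-52))**2 = (431 + 52)**2 = 483**2 = 233289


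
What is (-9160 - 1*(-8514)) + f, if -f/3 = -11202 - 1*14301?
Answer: 75863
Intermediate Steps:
f = 76509 (f = -3*(-11202 - 1*14301) = -3*(-11202 - 14301) = -3*(-25503) = 76509)
(-9160 - 1*(-8514)) + f = (-9160 - 1*(-8514)) + 76509 = (-9160 + 8514) + 76509 = -646 + 76509 = 75863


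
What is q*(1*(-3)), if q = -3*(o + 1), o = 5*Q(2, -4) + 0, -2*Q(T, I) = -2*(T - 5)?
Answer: -126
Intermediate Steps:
Q(T, I) = -5 + T (Q(T, I) = -(-1)*(T - 5) = -(-1)*(-5 + T) = -(10 - 2*T)/2 = -5 + T)
o = -15 (o = 5*(-5 + 2) + 0 = 5*(-3) + 0 = -15 + 0 = -15)
q = 42 (q = -3*(-15 + 1) = -3*(-14) = 42)
q*(1*(-3)) = 42*(1*(-3)) = 42*(-3) = -126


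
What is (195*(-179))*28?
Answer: -977340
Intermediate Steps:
(195*(-179))*28 = -34905*28 = -977340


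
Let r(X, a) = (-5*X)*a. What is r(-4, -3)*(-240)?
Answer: 14400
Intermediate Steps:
r(X, a) = -5*X*a
r(-4, -3)*(-240) = -5*(-4)*(-3)*(-240) = -60*(-240) = 14400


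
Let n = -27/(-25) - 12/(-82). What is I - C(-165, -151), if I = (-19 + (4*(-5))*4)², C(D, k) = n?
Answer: 10044768/1025 ≈ 9799.8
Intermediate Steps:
n = 1257/1025 (n = -27*(-1/25) - 12*(-1/82) = 27/25 + 6/41 = 1257/1025 ≈ 1.2263)
C(D, k) = 1257/1025
I = 9801 (I = (-19 - 20*4)² = (-19 - 80)² = (-99)² = 9801)
I - C(-165, -151) = 9801 - 1*1257/1025 = 9801 - 1257/1025 = 10044768/1025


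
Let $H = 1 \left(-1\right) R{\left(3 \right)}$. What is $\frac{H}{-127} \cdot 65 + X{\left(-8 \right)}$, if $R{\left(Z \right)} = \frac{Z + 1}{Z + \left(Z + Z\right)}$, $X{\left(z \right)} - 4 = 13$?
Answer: $\frac{19691}{1143} \approx 17.227$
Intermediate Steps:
$X{\left(z \right)} = 17$ ($X{\left(z \right)} = 4 + 13 = 17$)
$R{\left(Z \right)} = \frac{1 + Z}{3 Z}$ ($R{\left(Z \right)} = \frac{1 + Z}{Z + 2 Z} = \frac{1 + Z}{3 Z}$)
$H = - \frac{4}{9}$ ($H = 1 \left(-1\right) \frac{1 + 3}{3 \cdot 3} = - \frac{4}{3 \cdot 3} = \left(-1\right) \frac{4}{9} = - \frac{4}{9} \approx -0.44444$)
$\frac{H}{-127} \cdot 65 + X{\left(-8 \right)} = - \frac{4}{9 \left(-127\right)} 65 + 17 = \left(- \frac{4}{9}\right) \left(- \frac{1}{127}\right) 65 + 17 = \frac{4}{1143} \cdot 65 + 17 = \frac{260}{1143} + 17 = \frac{19691}{1143}$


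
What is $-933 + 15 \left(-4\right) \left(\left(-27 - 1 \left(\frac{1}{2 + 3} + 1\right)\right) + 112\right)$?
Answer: $-5961$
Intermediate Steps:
$-933 + 15 \left(-4\right) \left(\left(-27 - 1 \left(\frac{1}{2 + 3} + 1\right)\right) + 112\right) = -933 - 60 \left(\left(-27 - 1 \left(\frac{1}{5} + 1\right)\right) + 112\right) = -933 - 60 \left(\left(-27 - 1 \cdot \frac{6}{5}\right) + 112\right) = -933 - 60 \left(\left(-27 - \frac{6}{5}\right) + 112\right) = -933 - 60 \left(- \frac{141}{5} + 112\right) = -933 - 5028 = -5961$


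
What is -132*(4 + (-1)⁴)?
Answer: -660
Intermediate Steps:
-132*(4 + (-1)⁴) = -132*(4 + 1) = -132*5 = -660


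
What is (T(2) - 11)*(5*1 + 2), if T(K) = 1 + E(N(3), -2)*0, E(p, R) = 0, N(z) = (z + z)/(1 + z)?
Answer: -70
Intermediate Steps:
N(z) = 2*z/(1 + z) (N(z) = (2*z)/(1 + z) = 2*z/(1 + z))
T(K) = 1 (T(K) = 1 + 0*0 = 1 + 0 = 1)
(T(2) - 11)*(5*1 + 2) = (1 - 11)*(5*1 + 2) = -10*(5 + 2) = -10*7 = -70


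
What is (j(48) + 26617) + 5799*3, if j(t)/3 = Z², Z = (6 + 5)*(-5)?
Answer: 53089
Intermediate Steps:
Z = -55 (Z = 11*(-5) = -55)
j(t) = 9075 (j(t) = 3*(-55)² = 3*3025 = 9075)
(j(48) + 26617) + 5799*3 = (9075 + 26617) + 5799*3 = 35692 + 17397 = 53089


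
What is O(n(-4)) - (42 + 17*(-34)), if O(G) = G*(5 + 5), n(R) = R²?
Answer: 696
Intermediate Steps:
O(G) = 10*G (O(G) = G*10 = 10*G)
O(n(-4)) - (42 + 17*(-34)) = 10*(-4)² - (42 + 17*(-34)) = 10*16 - (42 - 578) = 160 - 1*(-536) = 160 + 536 = 696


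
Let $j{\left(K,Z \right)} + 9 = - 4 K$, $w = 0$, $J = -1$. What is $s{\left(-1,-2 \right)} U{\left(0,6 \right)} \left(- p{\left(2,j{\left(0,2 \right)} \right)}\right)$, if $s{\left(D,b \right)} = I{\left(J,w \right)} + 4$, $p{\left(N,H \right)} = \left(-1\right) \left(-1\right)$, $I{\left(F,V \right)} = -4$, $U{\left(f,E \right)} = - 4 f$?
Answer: $0$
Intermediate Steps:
$j{\left(K,Z \right)} = -9 - 4 K$
$p{\left(N,H \right)} = 1$
$s{\left(D,b \right)} = 0$ ($s{\left(D,b \right)} = -4 + 4 = 0$)
$s{\left(-1,-2 \right)} U{\left(0,6 \right)} \left(- p{\left(2,j{\left(0,2 \right)} \right)}\right) = 0 \left(\left(-4\right) 0\right) \left(\left(-1\right) 1\right) = 0 \cdot 0 \left(-1\right) = 0 \left(-1\right) = 0$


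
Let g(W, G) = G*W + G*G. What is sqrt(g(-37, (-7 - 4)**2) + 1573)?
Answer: 11*sqrt(97) ≈ 108.34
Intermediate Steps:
g(W, G) = G**2 + G*W (g(W, G) = G*W + G**2 = G**2 + G*W)
sqrt(g(-37, (-7 - 4)**2) + 1573) = sqrt((-7 - 4)**2*((-7 - 4)**2 - 37) + 1573) = sqrt((-11)**2*((-11)**2 - 37) + 1573) = sqrt(121*(121 - 37) + 1573) = sqrt(121*84 + 1573) = sqrt(10164 + 1573) = sqrt(11737) = 11*sqrt(97)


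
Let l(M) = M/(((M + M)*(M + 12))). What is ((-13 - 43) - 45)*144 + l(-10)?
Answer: -58175/4 ≈ -14544.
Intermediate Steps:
l(M) = 1/(2*(12 + M)) (l(M) = M/(((2*M)*(12 + M))) = M/((2*M*(12 + M))) = M*(1/(2*M*(12 + M))) = 1/(2*(12 + M)))
((-13 - 43) - 45)*144 + l(-10) = ((-13 - 43) - 45)*144 + 1/(2*(12 - 10)) = (-56 - 45)*144 + (½)/2 = -101*144 + (½)*(½) = -14544 + ¼ = -58175/4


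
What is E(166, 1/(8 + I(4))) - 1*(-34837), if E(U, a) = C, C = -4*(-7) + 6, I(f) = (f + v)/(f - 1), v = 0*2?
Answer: 34871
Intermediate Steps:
v = 0
I(f) = f/(-1 + f) (I(f) = (f + 0)/(f - 1) = f/(-1 + f))
C = 34 (C = 28 + 6 = 34)
E(U, a) = 34
E(166, 1/(8 + I(4))) - 1*(-34837) = 34 - 1*(-34837) = 34 + 34837 = 34871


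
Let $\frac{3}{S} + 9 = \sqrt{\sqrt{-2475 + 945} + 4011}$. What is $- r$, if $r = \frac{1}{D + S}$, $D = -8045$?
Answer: $\frac{9 - \sqrt{4011 + 3 i \sqrt{170}}}{72408 - 8045 \sqrt{3} \sqrt{1337 + i \sqrt{170}}} \approx 0.0001243 - 4.8486 \cdot 10^{-12} i$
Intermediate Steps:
$S = \frac{3}{-9 + \sqrt{4011 + 3 i \sqrt{170}}}$ ($S = \frac{3}{-9 + \sqrt{\sqrt{-2475 + 945} + 4011}} = \frac{3}{-9 + \sqrt{\sqrt{-1530} + 4011}} = \frac{3}{-9 + \sqrt{3 i \sqrt{170} + 4011}} = \frac{3}{-9 + \sqrt{4011 + 3 i \sqrt{170}}} \approx 0.055213 - 0.00031381 i$)
$r = \frac{1}{-8045 + \frac{3}{-9 + \sqrt{3} \sqrt{1337 + i \sqrt{170}}}} \approx -0.0001243 + 4.0 \cdot 10^{-12} i$
$- r = - \frac{-9 + \sqrt{4011 + 3 i \sqrt{170}}}{72408 - 8045 \sqrt{3} \sqrt{1337 + i \sqrt{170}}}$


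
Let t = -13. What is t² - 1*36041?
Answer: -35872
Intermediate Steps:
t² - 1*36041 = (-13)² - 1*36041 = 169 - 36041 = -35872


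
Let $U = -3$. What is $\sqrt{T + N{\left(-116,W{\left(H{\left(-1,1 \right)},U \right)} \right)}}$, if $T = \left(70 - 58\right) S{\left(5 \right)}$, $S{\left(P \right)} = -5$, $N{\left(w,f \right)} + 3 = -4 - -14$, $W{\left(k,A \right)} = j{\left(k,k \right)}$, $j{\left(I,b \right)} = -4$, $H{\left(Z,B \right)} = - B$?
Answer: $i \sqrt{53} \approx 7.2801 i$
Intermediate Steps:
$W{\left(k,A \right)} = -4$
$N{\left(w,f \right)} = 7$ ($N{\left(w,f \right)} = -3 - -10 = -3 + \left(-4 + 14\right) = -3 + 10 = 7$)
$T = -60$ ($T = \left(70 - 58\right) \left(-5\right) = 12 \left(-5\right) = -60$)
$\sqrt{T + N{\left(-116,W{\left(H{\left(-1,1 \right)},U \right)} \right)}} = \sqrt{-60 + 7} = \sqrt{-53} = i \sqrt{53}$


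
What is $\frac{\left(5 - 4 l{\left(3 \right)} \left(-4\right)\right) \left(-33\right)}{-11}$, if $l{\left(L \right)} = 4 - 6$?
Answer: $-81$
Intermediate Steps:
$l{\left(L \right)} = -2$ ($l{\left(L \right)} = 4 - 6 = -2$)
$\frac{\left(5 - 4 l{\left(3 \right)} \left(-4\right)\right) \left(-33\right)}{-11} = \frac{\left(5 - 4 \left(\left(-2\right) \left(-4\right)\right)\right) \left(-33\right)}{-11} = \left(5 - 32\right) \left(-33\right) \left(- \frac{1}{11}\right) = \left(-27\right) \left(-33\right) \left(- \frac{1}{11}\right) = 891 \left(- \frac{1}{11}\right) = -81$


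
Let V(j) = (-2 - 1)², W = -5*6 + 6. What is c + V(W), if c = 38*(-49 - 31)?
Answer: -3031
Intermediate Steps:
W = -24 (W = -30 + 6 = -24)
V(j) = 9 (V(j) = (-3)² = 9)
c = -3040 (c = 38*(-80) = -3040)
c + V(W) = -3040 + 9 = -3031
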